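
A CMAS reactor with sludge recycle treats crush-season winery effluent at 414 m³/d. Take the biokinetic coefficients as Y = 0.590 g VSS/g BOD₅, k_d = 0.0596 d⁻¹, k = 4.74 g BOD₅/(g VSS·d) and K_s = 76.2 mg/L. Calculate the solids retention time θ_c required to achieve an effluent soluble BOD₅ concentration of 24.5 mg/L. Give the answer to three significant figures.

From 1/θ_c = Y·k·S/(K_s + S) − k_d: Y·k·S/(K_s+S) = 0.590 × 4.74 × 24.5 / (76.2 + 24.5) = 0.6804 d⁻¹.
1/θ_c = 0.6804 − 0.0596 = 0.6208 d⁻¹, so θ_c = 1.611 d.

θ_c ≈ 1.61 d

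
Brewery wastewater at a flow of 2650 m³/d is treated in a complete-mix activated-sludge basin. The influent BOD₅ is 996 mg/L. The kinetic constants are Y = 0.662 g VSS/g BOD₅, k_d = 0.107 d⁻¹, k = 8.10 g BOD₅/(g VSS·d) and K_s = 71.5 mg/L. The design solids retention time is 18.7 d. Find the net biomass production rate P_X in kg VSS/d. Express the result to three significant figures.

P_X ≈ 581 kg VSS/d

Effluent substrate depends only on kinetics and SRT: S = K_s(1 + k_d θ_c) / [θ_c(Yk − k_d) − 1] = 71.5 × (1 + 0.107 × 18.7) / [18.7 × (0.662 × 8.10 − 0.107) − 1] = 214.6 / 97.27 = 2.206 mg/L.
Correct the yield for decay: Y_obs = Y/(1 + k_d θ_c) = 0.662 / (1 + 0.107 × 18.7) = 0.662 / 3.001 = 0.2206.
Mass of BOD₅ removed per day: Q(S₀ − S) = 2650 × 993.8 g/m³ = 2634 kg/d.
So the net sludge growth is P_X = 0.2206 × 2634 = 581.0 kg VSS/d.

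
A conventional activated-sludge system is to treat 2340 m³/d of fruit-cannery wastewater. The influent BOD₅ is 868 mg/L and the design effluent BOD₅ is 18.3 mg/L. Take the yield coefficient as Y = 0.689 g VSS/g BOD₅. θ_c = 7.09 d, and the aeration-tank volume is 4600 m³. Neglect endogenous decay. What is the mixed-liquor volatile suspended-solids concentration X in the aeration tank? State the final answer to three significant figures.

From V·X = Y·Q·(S₀ − S)·θ_c (decay neglected): X = 0.689 × 2340 × (868 − 18.3) × 7.09 / 4600 = 2111 mg/L.

X ≈ 2110 mg/L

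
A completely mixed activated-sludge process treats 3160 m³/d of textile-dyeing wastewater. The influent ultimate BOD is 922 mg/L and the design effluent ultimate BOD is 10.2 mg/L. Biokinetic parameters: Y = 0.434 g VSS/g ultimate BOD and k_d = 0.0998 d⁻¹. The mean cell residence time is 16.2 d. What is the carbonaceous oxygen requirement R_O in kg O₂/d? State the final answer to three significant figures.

R_O ≈ 2200 kg O₂/d

The observed yield is Y_obs = Y/(1 + k_d·θ_c) = 0.434 / (1 + 0.0998 × 16.2) = 0.434 / 2.617 = 0.1659 g VSS per g ultimate BOD removed.
Q·(S₀ − S) = 3160 × (922 − 10.2) × 10⁻³ = 2881 kg/d removed.
P_X = Y_obs·Q·(S₀ − S) = 0.1659 × 2881 = 477.9 kg VSS/d.
Carbonaceous O₂ demand = substrate oxidised − cell-mass equivalent = 2881 − 1.42 × 477.9 = 2203 kg O₂/d.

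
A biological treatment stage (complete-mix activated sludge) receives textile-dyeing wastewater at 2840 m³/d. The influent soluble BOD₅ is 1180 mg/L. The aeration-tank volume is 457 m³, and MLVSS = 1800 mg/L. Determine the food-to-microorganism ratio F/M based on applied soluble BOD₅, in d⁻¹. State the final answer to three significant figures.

F/M ≈ 4.07 d⁻¹

F/M = Q·S₀ / (V·X) = 2840 × 1180 / (457.0 × 1800) = 4.074 g soluble BOD₅·(g VSS·d)⁻¹.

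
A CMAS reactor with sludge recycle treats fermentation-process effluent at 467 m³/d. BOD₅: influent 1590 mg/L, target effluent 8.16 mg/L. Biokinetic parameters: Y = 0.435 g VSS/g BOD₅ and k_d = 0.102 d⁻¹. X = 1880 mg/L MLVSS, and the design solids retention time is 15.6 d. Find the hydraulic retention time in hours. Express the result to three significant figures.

Rearranging the biomass balance for a CMAS with decay, V = Y·Q·ΔS·θ_c / [X·(1+k_d θ_c)] = 0.435 × 467 × (1590 − 8.16) × 15.6 / [1880 × (1 + 0.102 × 15.6)] = 5.01×10^6 / 4871 = 1029 m³.
HRT = V/Q = 1029 m³ / 467 m³·d⁻¹ = 2.204 d × 24 = 52.88 h.

τ ≈ 52.9 h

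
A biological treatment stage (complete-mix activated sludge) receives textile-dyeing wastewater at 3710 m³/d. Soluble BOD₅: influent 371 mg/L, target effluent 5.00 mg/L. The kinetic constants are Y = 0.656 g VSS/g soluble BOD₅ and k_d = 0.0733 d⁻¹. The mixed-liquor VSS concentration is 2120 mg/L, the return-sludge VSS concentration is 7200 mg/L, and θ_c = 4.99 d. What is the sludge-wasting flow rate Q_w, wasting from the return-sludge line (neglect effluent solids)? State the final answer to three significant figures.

Steady-state biomass mass balance: V·X·(1 + k_d·θ_c) = Y·Q·(S₀ − S)·θ_c, so V = 0.656 × 3710 × (371 − 5.00) × 4.99 / [2120 × (1 + 0.0733 × 4.99)] = 4.44×10^6 / 2895 = 1535 m³.
Q_w = (V·X)/(θ_c X_r) = 1535 × 2120 / (4.99 × 7200) = 90.58 m³/d.

Q_w ≈ 90.6 m³/d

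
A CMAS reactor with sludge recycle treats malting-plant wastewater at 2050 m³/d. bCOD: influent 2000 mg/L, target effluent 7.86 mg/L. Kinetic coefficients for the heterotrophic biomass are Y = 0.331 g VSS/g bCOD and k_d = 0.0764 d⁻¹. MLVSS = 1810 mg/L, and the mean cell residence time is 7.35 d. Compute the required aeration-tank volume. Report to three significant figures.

V ≈ 3520 m³

Steady-state biomass mass balance: V·X·(1 + k_d·θ_c) = Y·Q·(S₀ − S)·θ_c, so V = 0.331 × 2050 × (2000 − 7.86) × 7.35 / [1810 × (1 + 0.0764 × 7.35)] = 9.94×10^6 / 2826 = 3515 m³.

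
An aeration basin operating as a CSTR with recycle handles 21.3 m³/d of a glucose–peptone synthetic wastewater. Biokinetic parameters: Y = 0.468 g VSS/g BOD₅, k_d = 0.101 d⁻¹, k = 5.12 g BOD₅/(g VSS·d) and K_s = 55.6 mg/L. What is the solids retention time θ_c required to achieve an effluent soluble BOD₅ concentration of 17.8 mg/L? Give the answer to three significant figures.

θ_c ≈ 2.08 d

At the target effluent, Y k S/(K_s+S) = 0.468×5.12×17.8/73.40 = 0.5811 d⁻¹.
θ_c = 1/(μ − k_d) = 1/(0.5811 − 0.101) = 1/0.4801 = 2.083 d.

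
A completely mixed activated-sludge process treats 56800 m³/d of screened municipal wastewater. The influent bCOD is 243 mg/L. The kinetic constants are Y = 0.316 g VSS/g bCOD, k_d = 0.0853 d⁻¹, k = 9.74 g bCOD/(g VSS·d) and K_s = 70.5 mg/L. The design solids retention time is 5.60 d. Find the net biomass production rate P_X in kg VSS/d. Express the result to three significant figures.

For a completely mixed reactor with recycle the Lawrence–McCarty relation gives S = K_s·(1 + k_d·θ_c) / [θ_c·(Y·k − k_d) − 1] = 70.5 × (1 + 0.0853 × 5.60) / [5.60 × (0.316 × 9.74 − 0.0853) − 1] = 104.2 / 15.76 = 6.611 mg/L.
Y_obs = Y / (1 + k_d θ_c) = 0.316 / (1 + 0.0853 × 5.60) = 0.316 / 1.478 = 0.2138.
Mass of bCOD removed per day: Q(S₀ − S) = 56800 × 236.4 g/m³ = 13427 kg/d.
P_X = Y_obs · Q(S₀ − S) = 0.2138 × 13427 = 2871 kg VSS/d.

P_X ≈ 2870 kg VSS/d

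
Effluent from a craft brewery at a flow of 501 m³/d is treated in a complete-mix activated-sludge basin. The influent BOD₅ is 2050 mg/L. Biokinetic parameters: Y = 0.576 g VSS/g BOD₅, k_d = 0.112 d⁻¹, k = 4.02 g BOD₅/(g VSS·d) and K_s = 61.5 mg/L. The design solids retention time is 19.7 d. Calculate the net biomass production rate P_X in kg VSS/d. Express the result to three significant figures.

P_X ≈ 184 kg VSS/d

Effluent substrate depends only on kinetics and SRT: S = K_s(1 + k_d θ_c) / [θ_c(Yk − k_d) − 1] = 61.5 × (1 + 0.112 × 19.7) / [19.7 × (0.576 × 4.02 − 0.112) − 1] = 197.2 / 42.41 = 4.650 mg/L.
Observed yield with endogenous decay: Y_obs = Y / (1 + k_d·θ_c) = 0.576 / (1 + 0.112 × 19.7) = 0.576 / 3.206 = 0.1796 g VSS/g BOD₅.
Q·(S₀ − S) = 501 × (2050 − 4.65) × 10⁻³ = 1025 kg/d removed.
P_X = Y_obs · Q(S₀ − S) = 0.1796 × 1025 = 184.1 kg VSS/d.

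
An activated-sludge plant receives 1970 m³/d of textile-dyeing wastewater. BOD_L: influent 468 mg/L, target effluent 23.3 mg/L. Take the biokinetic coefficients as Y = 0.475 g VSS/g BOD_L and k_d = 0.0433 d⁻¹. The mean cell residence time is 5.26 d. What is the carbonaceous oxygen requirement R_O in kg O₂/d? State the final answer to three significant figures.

Correct the yield for decay: Y_obs = Y/(1 + k_d θ_c) = 0.475 / (1 + 0.0433 × 5.26) = 0.475 / 1.228 = 0.3869.
ΔS = 468 − 23.3 = 444.7 mg/L, so the substrate removal rate is 1970 × 444.7/1000 = 876.1 kg BOD_L/d.
Net sludge production P_X = 0.3869 × 876.1 = 338.9 kg VSS/d.
Carbonaceous O₂ demand = substrate oxidised − cell-mass equivalent = 876.1 − 1.42 × 338.9 = 394.8 kg O₂/d.

R_O ≈ 395 kg O₂/d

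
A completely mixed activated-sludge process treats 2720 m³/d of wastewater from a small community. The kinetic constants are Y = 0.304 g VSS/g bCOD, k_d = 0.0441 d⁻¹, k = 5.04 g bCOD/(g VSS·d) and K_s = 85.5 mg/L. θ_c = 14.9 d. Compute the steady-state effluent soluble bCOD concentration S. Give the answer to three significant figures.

From the Monod/SRT balance for a CMAS, S = K_s·(1+k_d θ_c)/[θ_c·(Y k − k_d) − 1] = 85.5 × (1 + 0.0441 × 14.9) / [14.9 × (0.304 × 5.04 − 0.0441) − 1] = 141.7 / 21.17 = 6.692 mg/L.

S ≈ 6.69 mg/L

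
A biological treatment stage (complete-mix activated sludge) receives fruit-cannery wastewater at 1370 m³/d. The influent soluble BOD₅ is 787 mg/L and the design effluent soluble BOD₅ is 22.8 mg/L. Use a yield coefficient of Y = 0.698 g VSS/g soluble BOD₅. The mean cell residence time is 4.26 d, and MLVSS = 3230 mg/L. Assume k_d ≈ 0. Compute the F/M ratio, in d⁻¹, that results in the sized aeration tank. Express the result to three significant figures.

Biomass mass balance (decay neglected): V·X = Y·Q·(S₀ − S)·θ_c, so V = 0.698 × 1370 × (787 − 22.8) × 4.26 / 3230 = 963.8 m³.
F/M = Q·S₀ / (V·X) = 1370 × 787 / (963.8 × 3230) = 0.3463 g soluble BOD₅·(g VSS·d)⁻¹.

F/M ≈ 0.346 d⁻¹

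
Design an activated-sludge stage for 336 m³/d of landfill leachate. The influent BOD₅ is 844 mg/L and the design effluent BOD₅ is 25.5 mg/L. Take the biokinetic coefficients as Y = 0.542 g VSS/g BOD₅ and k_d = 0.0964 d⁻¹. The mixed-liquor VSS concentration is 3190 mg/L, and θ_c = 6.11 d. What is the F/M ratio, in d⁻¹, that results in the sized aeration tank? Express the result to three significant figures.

F/M ≈ 0.495 d⁻¹

Steady-state biomass mass balance: V·X·(1 + k_d·θ_c) = Y·Q·(S₀ − S)·θ_c, so V = 0.542 × 336 × (844 − 25.5) × 6.11 / [3190 × (1 + 0.0964 × 6.11)] = 9.11×10^5 / 5069 = 179.7 m³.
Food-to-microorganism ratio F/M = Q S₀ / (V X) = 336 × 844 / (179.7 × 3190) = 0.4948 d⁻¹.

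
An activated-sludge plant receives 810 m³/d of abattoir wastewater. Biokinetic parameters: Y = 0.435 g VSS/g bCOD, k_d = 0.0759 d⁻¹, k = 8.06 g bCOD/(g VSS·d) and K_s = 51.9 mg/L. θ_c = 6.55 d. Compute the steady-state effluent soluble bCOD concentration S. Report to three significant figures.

S ≈ 3.62 mg/L

For a completely mixed reactor with recycle the Lawrence–McCarty relation gives S = K_s·(1 + k_d·θ_c) / [θ_c·(Y·k − k_d) − 1] = 51.9 × (1 + 0.0759 × 6.55) / [6.55 × (0.435 × 8.06 − 0.0759) − 1] = 77.70 / 21.47 = 3.619 mg/L.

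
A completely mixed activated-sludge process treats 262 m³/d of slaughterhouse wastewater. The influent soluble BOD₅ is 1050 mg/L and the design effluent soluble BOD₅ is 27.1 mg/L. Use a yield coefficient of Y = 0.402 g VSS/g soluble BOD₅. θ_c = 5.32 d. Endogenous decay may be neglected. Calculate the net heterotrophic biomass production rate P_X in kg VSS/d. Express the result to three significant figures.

P_X ≈ 108 kg VSS/d

No decay correction is needed, so Y_obs = Y = 0.402.
Q·(S₀ − S) = 262 × (1050 − 27.1) × 10⁻³ = 268.0 kg/d removed.
So the net sludge growth is P_X = 0.4020 × 268.0 = 107.7 kg VSS/d.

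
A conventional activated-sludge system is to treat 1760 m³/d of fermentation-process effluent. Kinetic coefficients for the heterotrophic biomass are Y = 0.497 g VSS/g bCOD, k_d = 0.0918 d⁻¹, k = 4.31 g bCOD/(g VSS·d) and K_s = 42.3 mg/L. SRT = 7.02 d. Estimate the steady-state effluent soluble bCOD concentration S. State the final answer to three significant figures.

S ≈ 5.19 mg/L

From the Monod/SRT balance for a CMAS, S = K_s·(1+k_d θ_c)/[θ_c·(Y k − k_d) − 1] = 42.3 × (1 + 0.0918 × 7.02) / [7.02 × (0.497 × 4.31 − 0.0918) − 1] = 69.56 / 13.39 = 5.194 mg/L.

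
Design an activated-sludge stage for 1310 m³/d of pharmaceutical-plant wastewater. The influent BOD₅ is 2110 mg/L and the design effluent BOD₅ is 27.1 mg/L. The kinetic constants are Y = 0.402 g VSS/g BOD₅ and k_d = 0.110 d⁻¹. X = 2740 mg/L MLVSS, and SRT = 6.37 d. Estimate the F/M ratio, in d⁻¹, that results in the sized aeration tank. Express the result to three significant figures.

F/M ≈ 0.673 d⁻¹

Rearranging the biomass balance for a CMAS with decay, V = Y·Q·ΔS·θ_c / [X·(1+k_d θ_c)] = 0.402 × 1310 × (2110 − 27.1) × 6.37 / [2740 × (1 + 0.110 × 6.37)] = 6.99×10^6 / 4660 = 1499 m³.
F/M = Q·S₀ / (V·X) = 1310 × 2110 / (1499 × 2740) = 0.6728 g BOD₅·(g VSS·d)⁻¹.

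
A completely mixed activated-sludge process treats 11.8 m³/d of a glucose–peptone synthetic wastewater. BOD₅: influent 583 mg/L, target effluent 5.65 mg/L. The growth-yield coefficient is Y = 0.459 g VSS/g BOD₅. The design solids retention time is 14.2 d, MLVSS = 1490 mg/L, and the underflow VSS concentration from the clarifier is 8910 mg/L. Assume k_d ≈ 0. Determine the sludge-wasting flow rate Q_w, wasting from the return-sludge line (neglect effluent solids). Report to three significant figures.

Q_w ≈ 0.351 m³/d

Biomass mass balance (decay neglected): V·X = Y·Q·(S₀ − S)·θ_c, so V = 0.459 × 11.8 × (583 − 5.65) × 14.2 / 1490 = 29.80 m³.
Wasting from the return line (neglecting effluent solids): Q_w = V·X / (θ_c·X_r) = 29.80 × 1490 / (14.2 × 8910) = 0.3510 m³/d.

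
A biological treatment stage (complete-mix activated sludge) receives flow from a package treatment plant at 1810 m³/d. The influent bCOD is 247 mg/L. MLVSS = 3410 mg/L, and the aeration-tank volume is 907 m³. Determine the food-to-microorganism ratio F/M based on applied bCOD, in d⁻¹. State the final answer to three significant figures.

F/M ≈ 0.145 d⁻¹

F/M = applied load / biomass = Q·S₀/(V·X) = 1810 × 247 / (907.0 × 3410) = 0.1445 d⁻¹.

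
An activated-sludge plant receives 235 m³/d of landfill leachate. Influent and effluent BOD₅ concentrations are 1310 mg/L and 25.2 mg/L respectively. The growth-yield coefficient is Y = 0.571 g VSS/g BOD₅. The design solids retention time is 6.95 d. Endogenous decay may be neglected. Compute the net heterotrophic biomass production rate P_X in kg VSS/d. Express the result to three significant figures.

With endogenous decay neglected, the observed yield equals the true yield: Y_obs = Y = 0.571 g VSS/g BOD₅.
ΔS = 1310 − 25.2 = 1285 mg/L, so the substrate removal rate is 235 × 1285/1000 = 301.9 kg BOD₅/d.
Net biomass production P_X = Y_obs × Q·(S₀ − S) = 0.5710 × 301.9 = 172.4 kg VSS/d.

P_X ≈ 172 kg VSS/d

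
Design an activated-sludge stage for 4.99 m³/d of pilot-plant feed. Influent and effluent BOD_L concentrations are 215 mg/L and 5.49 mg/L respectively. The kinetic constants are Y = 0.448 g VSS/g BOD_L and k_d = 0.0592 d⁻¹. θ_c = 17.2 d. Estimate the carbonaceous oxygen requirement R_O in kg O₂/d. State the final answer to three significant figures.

The observed yield is Y_obs = Y/(1 + k_d·θ_c) = 0.448 / (1 + 0.0592 × 17.2) = 0.448 / 2.018 = 0.2220 g VSS per g BOD_L removed.
ΔS = 215 − 5.49 = 209.5 mg/L, so the substrate removal rate is 4.99 × 209.5/1000 = 1.045 kg BOD_L/d.
P_X = Y_obs·Q·(S₀ − S) = 0.2220 × 1.045 = 0.2321 kg VSS/d.
Carbonaceous O₂ demand = substrate oxidised − cell-mass equivalent = 1.045 − 1.42 × 0.2321 = 0.7159 kg O₂/d.

R_O ≈ 0.716 kg O₂/d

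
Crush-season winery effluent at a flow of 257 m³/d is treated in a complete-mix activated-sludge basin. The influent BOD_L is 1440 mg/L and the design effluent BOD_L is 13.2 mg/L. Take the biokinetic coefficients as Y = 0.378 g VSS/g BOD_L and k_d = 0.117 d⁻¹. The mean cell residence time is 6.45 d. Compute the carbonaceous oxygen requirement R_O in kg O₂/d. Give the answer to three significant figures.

The observed yield is Y_obs = Y/(1 + k_d·θ_c) = 0.378 / (1 + 0.117 × 6.45) = 0.378 / 1.755 = 0.2154 g VSS per g BOD_L removed.
Mass of BOD_L removed per day: Q(S₀ − S) = 257 × 1427 g/m³ = 366.7 kg/d.
Net sludge production P_X = 0.2154 × 366.7 = 78.99 kg VSS/d.
Carbonaceous O₂ demand = substrate oxidised − cell-mass equivalent = 366.7 − 1.42 × 78.99 = 254.5 kg O₂/d.

R_O ≈ 255 kg O₂/d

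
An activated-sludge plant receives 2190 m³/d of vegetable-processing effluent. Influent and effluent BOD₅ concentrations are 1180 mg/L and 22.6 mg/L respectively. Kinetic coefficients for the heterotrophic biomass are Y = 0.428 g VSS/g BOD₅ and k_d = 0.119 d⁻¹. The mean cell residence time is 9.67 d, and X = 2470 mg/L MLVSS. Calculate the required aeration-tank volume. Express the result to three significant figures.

V ≈ 1970 m³

From the SRT design equation V = Y Q (S₀−S) θ_c / [X (1 + k_d θ_c)] = 0.428 × 2190 × (1180 − 22.6) × 9.67 / [2470 × (1 + 0.119 × 9.67)] = 1.05×10^7 / 5312 = 1975 m³.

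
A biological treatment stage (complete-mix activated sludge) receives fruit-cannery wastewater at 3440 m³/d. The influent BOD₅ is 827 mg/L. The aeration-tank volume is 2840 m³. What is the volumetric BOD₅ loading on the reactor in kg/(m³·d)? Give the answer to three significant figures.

L_v ≈ 1.00 kg BOD₅/(m³·d)

Volumetric loading L_v = Q·S₀ / V = 3440 × 827 g/m³ / 2840 m³ = 1002 g/(m³·d) = 1.002 kg BOD₅/(m³·d).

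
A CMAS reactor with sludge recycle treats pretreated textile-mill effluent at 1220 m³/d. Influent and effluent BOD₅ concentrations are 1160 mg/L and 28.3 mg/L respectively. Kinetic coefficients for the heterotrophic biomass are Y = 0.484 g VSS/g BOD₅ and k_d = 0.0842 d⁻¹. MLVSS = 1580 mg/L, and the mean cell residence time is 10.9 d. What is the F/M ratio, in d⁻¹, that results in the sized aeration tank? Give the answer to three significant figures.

From the SRT design equation V = Y Q (S₀−S) θ_c / [X (1 + k_d θ_c)] = 0.484 × 1220 × (1160 − 28.3) × 10.9 / [1580 × (1 + 0.0842 × 10.9)] = 7.28×10^6 / 3030 = 2404 m³.
F/M = Q·S₀ / (V·X) = 1220 × 1160 / (2404 × 1580) = 0.3726 g BOD₅·(g VSS·d)⁻¹.

F/M ≈ 0.373 d⁻¹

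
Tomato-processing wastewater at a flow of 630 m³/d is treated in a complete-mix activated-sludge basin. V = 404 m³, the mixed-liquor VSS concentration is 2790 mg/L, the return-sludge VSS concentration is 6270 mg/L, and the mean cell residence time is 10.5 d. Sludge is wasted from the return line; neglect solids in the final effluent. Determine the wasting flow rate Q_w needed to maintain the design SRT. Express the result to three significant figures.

θ_c = V·X/(Q_w·X_r) when wasting from the recycle, so Q_w = V·X/(θ_c·X_r) = 404.0 × 2790 / (10.5 × 6270) = 17.12 m³/d.

Q_w ≈ 17.1 m³/d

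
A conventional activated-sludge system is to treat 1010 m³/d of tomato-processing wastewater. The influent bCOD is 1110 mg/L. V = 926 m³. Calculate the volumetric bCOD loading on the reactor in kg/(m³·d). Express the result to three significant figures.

L_v ≈ 1.21 kg bCOD/(m³·d)

L_v = Q S₀ / V = 1010 × 1110 × 10⁻³ / 926.0 = 1.211 kg/(m³·d).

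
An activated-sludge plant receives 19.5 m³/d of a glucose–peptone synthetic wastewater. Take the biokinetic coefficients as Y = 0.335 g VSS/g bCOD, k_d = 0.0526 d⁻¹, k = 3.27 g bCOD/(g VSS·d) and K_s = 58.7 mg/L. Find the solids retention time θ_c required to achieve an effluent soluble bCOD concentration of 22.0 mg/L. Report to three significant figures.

From 1/θ_c = Y·k·S/(K_s + S) − k_d: Y·k·S/(K_s+S) = 0.335 × 3.27 × 22.0 / (58.7 + 22.0) = 0.2986 d⁻¹.
θ_c = 1/(μ − k_d) = 1/(0.2986 − 0.0526) = 1/0.2460 = 4.064 d.

θ_c ≈ 4.06 d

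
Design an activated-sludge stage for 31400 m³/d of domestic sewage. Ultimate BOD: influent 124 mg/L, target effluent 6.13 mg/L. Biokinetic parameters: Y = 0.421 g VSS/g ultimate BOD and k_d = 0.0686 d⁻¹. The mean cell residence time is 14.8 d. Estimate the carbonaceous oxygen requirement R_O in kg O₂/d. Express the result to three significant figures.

The observed yield is Y_obs = Y/(1 + k_d·θ_c) = 0.421 / (1 + 0.0686 × 14.8) = 0.421 / 2.015 = 0.2089 g VSS per g ultimate BOD removed.
Q·(S₀ − S) = 31400 × (124 − 6.13) × 10⁻³ = 3701 kg/d removed.
Biomass synthesised: P_X = Y_obs × 3701 = 773.2 kg VSS/d.
R_O = Q·(S₀ − S) − 1.42·P_X = 3701 − 1.42 × 773.2 = 2603 kg O₂/d.

R_O ≈ 2600 kg O₂/d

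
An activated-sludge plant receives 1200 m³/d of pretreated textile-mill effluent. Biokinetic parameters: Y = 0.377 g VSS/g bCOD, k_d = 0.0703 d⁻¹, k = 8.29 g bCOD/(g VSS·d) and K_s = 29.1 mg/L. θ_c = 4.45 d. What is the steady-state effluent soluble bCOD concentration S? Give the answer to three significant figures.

S ≈ 3.03 mg/L

For a completely mixed reactor with recycle the Lawrence–McCarty relation gives S = K_s·(1 + k_d·θ_c) / [θ_c·(Y·k − k_d) − 1] = 29.1 × (1 + 0.0703 × 4.45) / [4.45 × (0.377 × 8.29 − 0.0703) − 1] = 38.20 / 12.59 = 3.033 mg/L.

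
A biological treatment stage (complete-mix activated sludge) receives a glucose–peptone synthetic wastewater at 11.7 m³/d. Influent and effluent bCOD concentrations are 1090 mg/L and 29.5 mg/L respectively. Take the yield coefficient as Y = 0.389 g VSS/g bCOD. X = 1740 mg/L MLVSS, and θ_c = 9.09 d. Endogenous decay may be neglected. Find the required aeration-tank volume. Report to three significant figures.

V ≈ 25.2 m³

With k_d = 0 the design equation reduces to V = Y Q (S₀−S) θ_c / X = 0.389 × 11.7 × (1090 − 29.5) × 9.09 / 1740 = 25.22 m³.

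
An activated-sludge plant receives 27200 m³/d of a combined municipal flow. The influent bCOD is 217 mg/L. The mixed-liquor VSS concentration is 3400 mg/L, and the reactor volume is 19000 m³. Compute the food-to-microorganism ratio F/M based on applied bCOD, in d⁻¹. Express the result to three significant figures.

F/M = applied load / biomass = Q·S₀/(V·X) = 27200 × 217 / (19000 × 3400) = 0.09137 d⁻¹.

F/M ≈ 0.0914 d⁻¹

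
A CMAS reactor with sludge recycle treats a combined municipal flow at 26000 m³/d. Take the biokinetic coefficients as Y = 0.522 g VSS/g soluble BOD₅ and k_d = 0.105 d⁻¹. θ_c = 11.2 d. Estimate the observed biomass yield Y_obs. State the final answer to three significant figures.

Y_obs ≈ 0.240 g VSS/g soluble BOD₅

The observed yield is Y_obs = Y/(1 + k_d·θ_c) = 0.522 / (1 + 0.105 × 11.2) = 0.522 / 2.176 = 0.2399 g VSS per g soluble BOD₅ removed.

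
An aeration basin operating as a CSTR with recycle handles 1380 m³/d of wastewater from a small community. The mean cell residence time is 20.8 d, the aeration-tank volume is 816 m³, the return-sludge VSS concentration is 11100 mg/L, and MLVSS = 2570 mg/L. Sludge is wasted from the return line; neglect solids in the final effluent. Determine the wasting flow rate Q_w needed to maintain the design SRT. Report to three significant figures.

Q_w = (V·X)/(θ_c X_r) = 816.0 × 2570 / (20.8 × 11100) = 9.083 m³/d.

Q_w ≈ 9.08 m³/d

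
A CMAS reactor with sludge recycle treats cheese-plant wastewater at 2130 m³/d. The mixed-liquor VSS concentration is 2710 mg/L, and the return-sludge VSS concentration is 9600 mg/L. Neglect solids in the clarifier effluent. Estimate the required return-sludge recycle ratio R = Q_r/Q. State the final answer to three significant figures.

Solids balance on the clarifier gives (1+R)X = R·X_r, so R = X/(X_r − X) = 2710 / (9600 − 2710) = 0.3933.

R ≈ 0.393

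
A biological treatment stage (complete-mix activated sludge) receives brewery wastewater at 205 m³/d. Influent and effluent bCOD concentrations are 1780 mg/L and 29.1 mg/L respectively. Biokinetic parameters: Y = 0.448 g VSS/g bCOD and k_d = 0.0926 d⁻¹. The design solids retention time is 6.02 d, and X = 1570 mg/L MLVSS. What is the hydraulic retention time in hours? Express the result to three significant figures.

τ ≈ 46.3 h

From the SRT design equation V = Y Q (S₀−S) θ_c / [X (1 + k_d θ_c)] = 0.448 × 205 × (1780 − 29.1) × 6.02 / [1570 × (1 + 0.0926 × 6.02)] = 9.68×10^5 / 2445 = 395.9 m³.
τ = V/Q = 395.9/205 = 1.931 d, or 46.35 h.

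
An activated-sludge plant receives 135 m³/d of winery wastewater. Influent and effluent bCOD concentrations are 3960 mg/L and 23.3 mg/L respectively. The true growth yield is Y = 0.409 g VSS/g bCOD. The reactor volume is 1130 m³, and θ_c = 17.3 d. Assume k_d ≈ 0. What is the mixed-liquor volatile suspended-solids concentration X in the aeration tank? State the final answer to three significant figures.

X = Y·Q·ΔS·θ_c / V = 0.409 × 135 × (3960 − 23.3) × 17.3 / 1130 = 3328 mg/L.

X ≈ 3330 mg/L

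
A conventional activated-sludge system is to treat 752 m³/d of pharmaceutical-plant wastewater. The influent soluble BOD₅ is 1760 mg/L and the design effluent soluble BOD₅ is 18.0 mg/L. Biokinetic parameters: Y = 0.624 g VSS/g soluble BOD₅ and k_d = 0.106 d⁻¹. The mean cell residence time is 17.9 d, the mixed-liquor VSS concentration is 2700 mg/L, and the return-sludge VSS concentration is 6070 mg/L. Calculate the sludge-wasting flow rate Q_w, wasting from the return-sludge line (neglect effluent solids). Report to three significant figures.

From the SRT design equation V = Y Q (S₀−S) θ_c / [X (1 + k_d θ_c)] = 0.624 × 752 × (1760 − 18.0) × 17.9 / [2700 × (1 + 0.106 × 17.9)] = 1.46×10^7 / 7823 = 1870 m³.
θ_c = V·X/(Q_w·X_r) when wasting from the recycle, so Q_w = V·X/(θ_c·X_r) = 1870 × 2700 / (17.9 × 6070) = 46.48 m³/d.

Q_w ≈ 46.5 m³/d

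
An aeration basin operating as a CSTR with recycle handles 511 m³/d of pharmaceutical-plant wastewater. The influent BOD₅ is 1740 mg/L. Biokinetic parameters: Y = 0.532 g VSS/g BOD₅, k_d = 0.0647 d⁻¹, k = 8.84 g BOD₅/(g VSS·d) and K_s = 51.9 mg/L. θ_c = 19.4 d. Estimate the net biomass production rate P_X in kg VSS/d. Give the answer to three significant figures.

From the Monod/SRT balance for a CMAS, S = K_s·(1+k_d θ_c)/[θ_c·(Y k − k_d) − 1] = 51.9 × (1 + 0.0647 × 19.4) / [19.4 × (0.532 × 8.84 − 0.0647) − 1] = 117.0 / 88.98 = 1.315 mg/L.
Correct the yield for decay: Y_obs = Y/(1 + k_d θ_c) = 0.532 / (1 + 0.0647 × 19.4) = 0.532 / 2.255 = 0.2359.
ΔS = 1740 − 1.32 = 1739 mg/L, so the substrate removal rate is 511 × 1739/1000 = 888.5 kg BOD₅/d.
So the net sludge growth is P_X = 0.2359 × 888.5 = 209.6 kg VSS/d.

P_X ≈ 210 kg VSS/d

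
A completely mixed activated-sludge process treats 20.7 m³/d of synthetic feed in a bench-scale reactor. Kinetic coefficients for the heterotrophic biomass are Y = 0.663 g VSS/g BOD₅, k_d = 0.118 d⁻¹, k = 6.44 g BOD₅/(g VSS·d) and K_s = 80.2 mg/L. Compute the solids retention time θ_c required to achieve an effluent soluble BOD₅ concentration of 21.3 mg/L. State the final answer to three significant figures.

At the target effluent, Y k S/(K_s+S) = 0.663×6.44×21.3/101.5 = 0.8960 d⁻¹.
Then 1/θ_c = μ − k_d = 0.8960 − 0.118 = 0.7780 d⁻¹, giving θ_c = 1.285 d.

θ_c ≈ 1.29 d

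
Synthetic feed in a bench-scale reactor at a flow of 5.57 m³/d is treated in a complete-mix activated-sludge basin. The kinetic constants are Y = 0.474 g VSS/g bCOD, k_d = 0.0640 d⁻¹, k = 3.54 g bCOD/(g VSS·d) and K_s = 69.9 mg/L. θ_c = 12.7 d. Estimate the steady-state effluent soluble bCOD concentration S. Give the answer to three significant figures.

From the Monod/SRT balance for a CMAS, S = K_s·(1+k_d θ_c)/[θ_c·(Y k − k_d) − 1] = 69.9 × (1 + 0.0640 × 12.7) / [12.7 × (0.474 × 3.54 − 0.0640) − 1] = 126.7 / 19.50 = 6.499 mg/L.

S ≈ 6.50 mg/L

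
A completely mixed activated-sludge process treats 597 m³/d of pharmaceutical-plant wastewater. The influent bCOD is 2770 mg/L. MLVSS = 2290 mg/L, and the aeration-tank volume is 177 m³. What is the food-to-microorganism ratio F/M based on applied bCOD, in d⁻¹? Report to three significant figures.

F/M = applied load / biomass = Q·S₀/(V·X) = 597 × 2770 / (177.0 × 2290) = 4.080 d⁻¹.

F/M ≈ 4.08 d⁻¹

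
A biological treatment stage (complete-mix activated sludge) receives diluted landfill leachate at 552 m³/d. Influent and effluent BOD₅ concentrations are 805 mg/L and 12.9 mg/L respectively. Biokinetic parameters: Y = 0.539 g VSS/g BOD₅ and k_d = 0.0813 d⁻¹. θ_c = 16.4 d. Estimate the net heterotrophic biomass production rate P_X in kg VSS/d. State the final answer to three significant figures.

The observed yield is Y_obs = Y/(1 + k_d·θ_c) = 0.539 / (1 + 0.0813 × 16.4) = 0.539 / 2.333 = 0.2310 g VSS per g BOD₅ removed.
Mass of BOD₅ removed per day: Q(S₀ − S) = 552 × 792.1 g/m³ = 437.2 kg/d.
Biomass produced: P_X = Y_obs·Q·ΔS = 0.2310 × 437.2 ≈ 101.0 kg VSS/d.

P_X ≈ 101 kg VSS/d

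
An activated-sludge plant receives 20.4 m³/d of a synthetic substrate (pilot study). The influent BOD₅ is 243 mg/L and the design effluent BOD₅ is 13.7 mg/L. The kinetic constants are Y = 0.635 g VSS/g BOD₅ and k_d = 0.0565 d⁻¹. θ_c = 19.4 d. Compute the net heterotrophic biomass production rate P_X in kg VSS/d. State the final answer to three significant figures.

P_X ≈ 1.42 kg VSS/d

Observed yield with endogenous decay: Y_obs = Y / (1 + k_d·θ_c) = 0.635 / (1 + 0.0565 × 19.4) = 0.635 / 2.096 = 0.3029 g VSS/g BOD₅.
ΔS = 243 − 13.7 = 229.3 mg/L, so the substrate removal rate is 20.4 × 229.3/1000 = 4.678 kg BOD₅/d.
So the net sludge growth is P_X = 0.3029 × 4.678 = 1.417 kg VSS/d.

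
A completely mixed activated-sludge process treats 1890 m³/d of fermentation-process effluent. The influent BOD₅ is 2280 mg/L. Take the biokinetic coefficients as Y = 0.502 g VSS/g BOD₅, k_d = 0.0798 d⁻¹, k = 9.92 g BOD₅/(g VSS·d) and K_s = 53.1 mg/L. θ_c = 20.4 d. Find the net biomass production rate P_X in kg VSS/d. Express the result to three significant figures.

P_X ≈ 823 kg VSS/d

For a completely mixed reactor with recycle the Lawrence–McCarty relation gives S = K_s·(1 + k_d·θ_c) / [θ_c·(Y·k − k_d) − 1] = 53.1 × (1 + 0.0798 × 20.4) / [20.4 × (0.502 × 9.92 − 0.0798) − 1] = 139.5 / 98.96 = 1.410 mg/L.
The observed yield is Y_obs = Y/(1 + k_d·θ_c) = 0.502 / (1 + 0.0798 × 20.4) = 0.502 / 2.628 = 0.1910 g VSS per g BOD₅ removed.
Mass of BOD₅ removed per day: Q(S₀ − S) = 1890 × 2279 g/m³ = 4307 kg/d.
P_X = Y_obs · Q(S₀ − S) = 0.1910 × 4307 = 822.7 kg VSS/d.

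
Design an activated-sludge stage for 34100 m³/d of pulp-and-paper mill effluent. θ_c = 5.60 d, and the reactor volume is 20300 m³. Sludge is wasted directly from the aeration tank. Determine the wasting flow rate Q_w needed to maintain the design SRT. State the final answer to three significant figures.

Q_w ≈ 3630 m³/d

With mixed-liquor wasting, θ_c = V/Q_w, so Q_w = V/θ_c = 20300/5.60 = 3625 m³/d.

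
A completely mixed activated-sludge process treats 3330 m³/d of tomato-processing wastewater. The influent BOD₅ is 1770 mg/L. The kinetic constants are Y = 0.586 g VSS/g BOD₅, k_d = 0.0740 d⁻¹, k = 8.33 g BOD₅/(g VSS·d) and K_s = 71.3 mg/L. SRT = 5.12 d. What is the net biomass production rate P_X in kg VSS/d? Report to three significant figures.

From the Monod/SRT balance for a CMAS, S = K_s·(1+k_d θ_c)/[θ_c·(Y k − k_d) − 1] = 71.3 × (1 + 0.0740 × 5.12) / [5.12 × (0.586 × 8.33 − 0.0740) − 1] = 98.31 / 23.61 = 4.163 mg/L.
The observed yield is Y_obs = Y/(1 + k_d·θ_c) = 0.586 / (1 + 0.0740 × 5.12) = 0.586 / 1.379 = 0.4250 g VSS per g BOD₅ removed.
Substrate removed = Q·(S₀ − S) = 3330 m³/d × (1770 − 4.16) g/m³ = 5.88×10^6 g/d = 5880 kg/d.
Biomass produced: P_X = Y_obs·Q·ΔS = 0.4250 × 5880 ≈ 2499 kg VSS/d.

P_X ≈ 2500 kg VSS/d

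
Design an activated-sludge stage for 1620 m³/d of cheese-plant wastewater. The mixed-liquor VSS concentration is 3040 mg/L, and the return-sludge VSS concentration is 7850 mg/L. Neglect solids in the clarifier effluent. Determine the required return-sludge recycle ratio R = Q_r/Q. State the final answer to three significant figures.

Mass balance around the secondary clarifier (neglecting effluent solids): R = X / (X_r − X) = 3040 / (7850 − 3040) = 0.6320.

R ≈ 0.632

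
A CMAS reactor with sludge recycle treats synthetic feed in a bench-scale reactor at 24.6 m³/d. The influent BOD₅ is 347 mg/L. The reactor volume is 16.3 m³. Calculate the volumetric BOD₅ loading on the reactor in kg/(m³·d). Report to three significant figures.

Volumetric loading L_v = Q·S₀ / V = 24.6 × 347 g/m³ / 16.30 m³ = 523.7 g/(m³·d) = 0.5237 kg BOD₅/(m³·d).

L_v ≈ 0.524 kg BOD₅/(m³·d)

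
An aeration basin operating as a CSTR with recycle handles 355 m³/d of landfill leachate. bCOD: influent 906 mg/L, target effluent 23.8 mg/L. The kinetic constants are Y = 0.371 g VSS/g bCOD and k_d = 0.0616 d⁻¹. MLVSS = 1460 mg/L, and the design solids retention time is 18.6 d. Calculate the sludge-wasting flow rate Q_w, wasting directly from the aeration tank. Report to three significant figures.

Rearranging the biomass balance for a CMAS with decay, V = Y·Q·ΔS·θ_c / [X·(1+k_d θ_c)] = 0.371 × 355 × (906 − 23.8) × 18.6 / [1460 × (1 + 0.0616 × 18.6)] = 2.16×10^6 / 3133 = 689.8 m³.
With mixed-liquor wasting, θ_c = V/Q_w, so Q_w = V/θ_c = 689.8/18.6 = 37.09 m³/d.

Q_w ≈ 37.1 m³/d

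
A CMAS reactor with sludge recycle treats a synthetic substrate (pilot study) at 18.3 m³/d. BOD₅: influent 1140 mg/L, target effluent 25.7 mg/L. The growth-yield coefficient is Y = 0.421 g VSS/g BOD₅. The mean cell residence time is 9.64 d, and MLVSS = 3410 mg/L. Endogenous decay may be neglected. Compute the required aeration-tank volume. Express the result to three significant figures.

With k_d = 0 the design equation reduces to V = Y Q (S₀−S) θ_c / X = 0.421 × 18.3 × (1140 − 25.7) × 9.64 / 3410 = 24.27 m³.

V ≈ 24.3 m³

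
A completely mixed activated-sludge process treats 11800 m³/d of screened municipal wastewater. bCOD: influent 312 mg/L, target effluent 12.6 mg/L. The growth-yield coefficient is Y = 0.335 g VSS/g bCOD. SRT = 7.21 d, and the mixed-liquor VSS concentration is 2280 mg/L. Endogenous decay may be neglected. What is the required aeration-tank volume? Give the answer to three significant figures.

Biomass mass balance (decay neglected): V·X = Y·Q·(S₀ − S)·θ_c, so V = 0.335 × 11800 × (312 − 12.6) × 7.21 / 2280 = 3743 m³.

V ≈ 3740 m³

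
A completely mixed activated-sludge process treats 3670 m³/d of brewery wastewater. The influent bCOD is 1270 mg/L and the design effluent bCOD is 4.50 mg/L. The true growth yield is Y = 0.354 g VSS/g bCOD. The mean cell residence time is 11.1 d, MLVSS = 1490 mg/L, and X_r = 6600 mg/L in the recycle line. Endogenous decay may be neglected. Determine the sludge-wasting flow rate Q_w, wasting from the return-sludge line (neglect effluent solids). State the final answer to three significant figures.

Q_w ≈ 249 m³/d

With k_d = 0 the design equation reduces to V = Y Q (S₀−S) θ_c / X = 0.354 × 3670 × (1270 − 4.50) × 11.1 / 1490 = 12248 m³.
θ_c = V·X/(Q_w·X_r) when wasting from the recycle, so Q_w = V·X/(θ_c·X_r) = 12248 × 1490 / (11.1 × 6600) = 249.1 m³/d.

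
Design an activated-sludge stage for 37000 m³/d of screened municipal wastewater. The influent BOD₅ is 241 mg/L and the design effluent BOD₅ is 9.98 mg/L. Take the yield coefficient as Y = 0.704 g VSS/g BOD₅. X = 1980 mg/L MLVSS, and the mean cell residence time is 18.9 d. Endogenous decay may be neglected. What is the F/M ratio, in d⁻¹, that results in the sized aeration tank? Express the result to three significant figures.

V·X = Y·Q·ΔS·θ_c gives V = 0.704 × 37000 × (241 − 9.98) × 18.9 / 1980 = 57441 m³.
F/M = Q·S₀ / (V·X) = 37000 × 241 / (57441 × 1980) = 0.07840 g BOD₅·(g VSS·d)⁻¹.

F/M ≈ 0.0784 d⁻¹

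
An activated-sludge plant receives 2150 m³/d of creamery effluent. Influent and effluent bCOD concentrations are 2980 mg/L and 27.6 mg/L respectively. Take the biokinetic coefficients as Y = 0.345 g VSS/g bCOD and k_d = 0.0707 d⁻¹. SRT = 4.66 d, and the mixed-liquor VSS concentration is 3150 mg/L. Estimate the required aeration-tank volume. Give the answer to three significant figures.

From the SRT design equation V = Y Q (S₀−S) θ_c / [X (1 + k_d θ_c)] = 0.345 × 2150 × (2980 − 27.6) × 4.66 / [3150 × (1 + 0.0707 × 4.66)] = 1.02×10^7 / 4188 = 2437 m³.

V ≈ 2440 m³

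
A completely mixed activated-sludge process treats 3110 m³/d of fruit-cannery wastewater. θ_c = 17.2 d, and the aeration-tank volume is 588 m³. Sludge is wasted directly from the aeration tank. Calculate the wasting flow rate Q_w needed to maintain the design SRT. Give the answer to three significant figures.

For wasting at MLVSS concentration, Q_w = V/θ_c = 588.0/17.2 = 34.19 m³/d.

Q_w ≈ 34.2 m³/d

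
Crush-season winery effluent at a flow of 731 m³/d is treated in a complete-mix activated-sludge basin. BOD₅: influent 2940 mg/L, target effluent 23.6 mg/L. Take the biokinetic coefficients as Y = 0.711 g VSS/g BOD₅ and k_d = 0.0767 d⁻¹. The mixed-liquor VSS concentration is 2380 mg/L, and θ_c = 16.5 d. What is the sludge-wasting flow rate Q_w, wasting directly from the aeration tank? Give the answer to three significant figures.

Q_w ≈ 281 m³/d

Rearranging the biomass balance for a CMAS with decay, V = Y·Q·ΔS·θ_c / [X·(1+k_d θ_c)] = 0.711 × 731 × (2940 − 23.6) × 16.5 / [2380 × (1 + 0.0767 × 16.5)] = 2.5×10^7 / 5392 = 4638 m³.
For wasting at MLVSS concentration, Q_w = V/θ_c = 4638/16.5 = 281.1 m³/d.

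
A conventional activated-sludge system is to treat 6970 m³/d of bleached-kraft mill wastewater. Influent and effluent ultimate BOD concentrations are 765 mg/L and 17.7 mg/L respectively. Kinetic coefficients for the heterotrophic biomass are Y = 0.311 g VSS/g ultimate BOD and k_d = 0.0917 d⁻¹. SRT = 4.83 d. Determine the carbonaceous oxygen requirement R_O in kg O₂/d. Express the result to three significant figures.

Correct the yield for decay: Y_obs = Y/(1 + k_d θ_c) = 0.311 / (1 + 0.0917 × 4.83) = 0.311 / 1.443 = 0.2155.
Q·(S₀ − S) = 6970 × (765 − 17.7) × 10⁻³ = 5209 kg/d removed.
Net sludge production P_X = 0.2155 × 5209 = 1123 kg VSS/d.
R_O = Q·(S₀ − S) − 1.42·P_X = 5209 − 1.42 × 1123 = 3615 kg O₂/d.

R_O ≈ 3610 kg O₂/d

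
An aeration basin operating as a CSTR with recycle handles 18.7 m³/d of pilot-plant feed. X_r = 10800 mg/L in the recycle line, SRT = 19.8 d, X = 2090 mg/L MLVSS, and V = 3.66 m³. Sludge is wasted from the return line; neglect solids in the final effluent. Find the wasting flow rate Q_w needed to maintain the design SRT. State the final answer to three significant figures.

θ_c = V·X/(Q_w·X_r) when wasting from the recycle, so Q_w = V·X/(θ_c·X_r) = 3.660 × 2090 / (19.8 × 10800) = 0.03577 m³/d.

Q_w ≈ 0.0358 m³/d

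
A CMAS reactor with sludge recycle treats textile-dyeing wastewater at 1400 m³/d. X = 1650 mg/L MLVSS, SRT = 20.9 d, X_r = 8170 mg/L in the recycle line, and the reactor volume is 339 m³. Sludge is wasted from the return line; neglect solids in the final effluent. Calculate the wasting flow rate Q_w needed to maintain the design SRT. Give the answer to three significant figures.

Q_w ≈ 3.28 m³/d

Wasting from the return line (neglecting effluent solids): Q_w = V·X / (θ_c·X_r) = 339.0 × 1650 / (20.9 × 8170) = 3.276 m³/d.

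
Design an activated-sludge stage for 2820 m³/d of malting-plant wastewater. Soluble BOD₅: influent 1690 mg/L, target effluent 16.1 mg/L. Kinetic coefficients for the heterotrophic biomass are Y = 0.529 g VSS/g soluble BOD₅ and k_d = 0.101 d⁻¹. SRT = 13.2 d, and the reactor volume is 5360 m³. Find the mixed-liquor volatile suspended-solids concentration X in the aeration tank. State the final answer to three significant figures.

X ≈ 2640 mg/L

Solving the biomass balance for X: X = Y Q (S₀−S) θ_c / [V (1+k_d θ_c)] = 0.529 × 2820 × (1690 − 16.1) × 13.2 / [5360 × (1 + 0.101 × 13.2)] = 2636 mg/L.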